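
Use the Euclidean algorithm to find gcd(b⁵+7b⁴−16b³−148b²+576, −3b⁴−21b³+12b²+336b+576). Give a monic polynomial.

b³+3b²−16b−48

By polynomial division,
  b⁵+7b⁴−16b³−148b²+576 = (−(1/3)b)(−3b⁴−21b³+12b²+336b+576) + (−12b³−36b²+192b+576)
  −3b⁴−21b³+12b²+336b+576 = ((1/4)b+1)(−12b³−36b²+192b+576) + (0)
Last nonzero remainder: −12b³−36b²+192b+576. Dividing through by −12 gives the monic gcd b³+3b²−16b−48.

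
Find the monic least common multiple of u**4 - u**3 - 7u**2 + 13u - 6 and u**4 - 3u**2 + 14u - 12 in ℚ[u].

u**6 - 3u**5 - u**4 + 23u**3 - 60u**2 + 64u - 24

Apply the Euclidean algorithm:
  u**4 - u**3 - 7u**2 + 13u - 6 = (u**4 - 3u**2 + 14u - 12) + (-u**3 - 4u**2 - u + 6)
  u**4 - 3u**2 + 14u - 12 = (-u + 4)(-u**3 - 4u**2 - u + 6) + (12u**2 + 24u - 36)
  -u**3 - 4u**2 - u + 6 = (-(1/12)u - 1/6)(12u**2 + 24u - 36) + (0)
Last nonzero remainder: 12u**2 + 24u - 36. Dividing through by 12 gives the monic gcd u**2 + 2u - 3.
Then lcm(f, g) = f·g / gcd(f, g); expanding and making the result monic gives the answer.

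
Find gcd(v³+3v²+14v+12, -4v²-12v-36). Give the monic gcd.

1

By polynomial division,
  v³+3v²+14v+12 = (-(1/4)v)(-4v²-12v-36) + (5v+12)
  -4v²-12v-36 = (-(4/5)v-12/25)(5v+12) + (-756/25)
  5v+12 = (-(125/756)v-25/63)(-756/25) + (0)
The last nonzero remainder is the constant -756/25, so the polynomials are coprime and gcd = 1.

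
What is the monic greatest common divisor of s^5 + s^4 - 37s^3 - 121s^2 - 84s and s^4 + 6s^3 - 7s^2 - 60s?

s^2 + 4s

Euclidean algorithm in ℚ[s]:
  s^5 + s^4 - 37s^3 - 121s^2 - 84s = (s - 5)(s^4 + 6s^3 - 7s^2 - 60s) + (-96s^2 - 384s)
  s^4 + 6s^3 - 7s^2 - 60s = (-(1/96)s^2 - (1/48)s + 5/32)(-96s^2 - 384s) + (0)
Last nonzero remainder: -96s^2 - 384s. Dividing through by -96 gives the monic gcd s^2 + 4s.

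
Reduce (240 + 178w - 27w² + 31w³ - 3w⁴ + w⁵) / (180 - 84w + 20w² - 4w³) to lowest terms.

(-16 - 14w + w² - w³)/(-12 + 4w)

By polynomial division,
  w⁵ - 3w⁴ + 31w³ - 27w² + 178w + 240 = (-(1/4)w² - (1/2)w - 5)(-4w³ + 20w² - 84w + 180) + (76w² - 152w + 1140)
  -4w³ + 20w² - 84w + 180 = (-(1/19)w + 3/19)(76w² - 152w + 1140) + (0)
Last nonzero remainder: 76w² - 152w + 1140. Dividing through by 76 gives the monic gcd w² - 2w + 15.
Cancel w² - 2w + 15 from numerator and denominator to get the reduced form.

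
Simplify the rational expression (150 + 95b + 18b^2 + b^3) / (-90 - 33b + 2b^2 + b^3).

Repeated division with remainder:
  b^3 + 18b^2 + 95b + 150 = (b^3 + 2b^2 - 33b - 90) + (16b^2 + 128b + 240)
  b^3 + 2b^2 - 33b - 90 = ((1/16)b - 3/8)(16b^2 + 128b + 240) + (0)
Last nonzero remainder: 16b^2 + 128b + 240. Dividing through by 16 gives the monic gcd b^2 + 8b + 15.
Cancel b^2 + 8b + 15 from numerator and denominator to get the reduced form.

(10 + b)/(-6 + b)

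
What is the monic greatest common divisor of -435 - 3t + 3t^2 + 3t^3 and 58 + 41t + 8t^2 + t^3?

Apply the Euclidean algorithm:
  3t^3 + 3t^2 - 3t - 435 = (3)(t^3 + 8t^2 + 41t + 58) + (-21t^2 - 126t - 609)
  t^3 + 8t^2 + 41t + 58 = (-(1/21)t - 2/21)(-21t^2 - 126t - 609) + (0)
Last nonzero remainder: -21t^2 - 126t - 609. Dividing through by -21 gives the monic gcd t^2 + 6t + 29.

29 + 6t + t^2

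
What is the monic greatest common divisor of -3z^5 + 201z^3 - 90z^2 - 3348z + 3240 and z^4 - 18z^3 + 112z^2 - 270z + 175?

z^2 - 6z + 5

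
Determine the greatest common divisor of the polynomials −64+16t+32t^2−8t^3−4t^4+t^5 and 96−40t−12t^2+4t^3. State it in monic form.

8−6t+t^2

By polynomial division,
  t^5−4t^4−8t^3+32t^2+16t−64 = ((1/4)t^2−(1/4)t−1/4)(4t^3−12t^2−40t+96) + (−5t^2+30t−40)
  4t^3−12t^2−40t+96 = (−(4/5)t−12/5)(−5t^2+30t−40) + (0)
Last nonzero remainder: −5t^2+30t−40. Dividing through by −5 gives the monic gcd t^2−6t+8.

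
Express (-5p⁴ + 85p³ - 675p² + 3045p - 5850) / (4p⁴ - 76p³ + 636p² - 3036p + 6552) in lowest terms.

(-5p + 25)/(4p - 28)

Euclidean algorithm in ℚ[p]:
  -5p⁴ + 85p³ - 675p² + 3045p - 5850 = (-5/4)(4p⁴ - 76p³ + 636p² - 3036p + 6552) + (-10p³ + 120p² - 750p + 2340)
  4p⁴ - 76p³ + 636p² - 3036p + 6552 = (-(2/5)p + 14/5)(-10p³ + 120p² - 750p + 2340) + (0)
Last nonzero remainder: -10p³ + 120p² - 750p + 2340. Dividing through by -10 gives the monic gcd p³ - 12p² + 75p - 234.
Cancel p³ - 12p² + 75p - 234 from numerator and denominator to get the reduced form.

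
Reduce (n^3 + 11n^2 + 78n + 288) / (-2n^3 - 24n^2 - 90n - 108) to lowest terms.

Apply the Euclidean algorithm:
  n^3 + 11n^2 + 78n + 288 = (-1/2)(-2n^3 - 24n^2 - 90n - 108) + (-n^2 + 33n + 234)
  -2n^3 - 24n^2 - 90n - 108 = (2n + 90)(-n^2 + 33n + 234) + (-3528n - 21168)
  -n^2 + 33n + 234 = ((1/3528)n - 13/1176)(-3528n - 21168) + (0)
Last nonzero remainder: -3528n - 21168. Dividing through by -3528 gives the monic gcd n + 6.
Cancel n + 6 from numerator and denominator to get the reduced form.

(-n^2 - 5n - 48)/(2n^2 + 12n + 18)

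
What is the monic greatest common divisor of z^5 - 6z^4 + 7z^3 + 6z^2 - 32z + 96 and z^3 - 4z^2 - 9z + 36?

z^2 - 7z + 12

Euclidean algorithm in ℚ[z]:
  z^5 - 6z^4 + 7z^3 + 6z^2 - 32z + 96 = (z^2 - 2z + 8)(z^3 - 4z^2 - 9z + 36) + (-16z^2 + 112z - 192)
  z^3 - 4z^2 - 9z + 36 = (-(1/16)z - 3/16)(-16z^2 + 112z - 192) + (0)
Last nonzero remainder: -16z^2 + 112z - 192. Dividing through by -16 gives the monic gcd z^2 - 7z + 12.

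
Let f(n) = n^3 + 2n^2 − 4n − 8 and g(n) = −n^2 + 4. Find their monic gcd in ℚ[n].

By polynomial division,
  n^3 + 2n^2 − 4n − 8 = (−n − 2)(−n^2 + 4) + (0)
Last nonzero remainder: −n^2 + 4. Dividing through by −1 gives the monic gcd n^2 − 4.

n^2 − 4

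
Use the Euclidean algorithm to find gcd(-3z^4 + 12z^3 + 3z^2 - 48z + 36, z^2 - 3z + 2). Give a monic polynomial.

Repeated division with remainder:
  -3z^4 + 12z^3 + 3z^2 - 48z + 36 = (-3z^2 + 3z + 18)(z^2 - 3z + 2) + (0)
The last nonzero remainder z^2 - 3z + 2 is already monic.

z^2 - 3z + 2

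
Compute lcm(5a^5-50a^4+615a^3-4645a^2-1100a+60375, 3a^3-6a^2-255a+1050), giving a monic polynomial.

a^6+23a^4+301a^3-9510a^2+9875a+120750

Euclidean algorithm in ℚ[a]:
  5a^5-50a^4+615a^3-4645a^2-1100a+60375 = ((5/3)a^2-(40/3)a+320)(3a^3-6a^2-255a+1050) + (-7875a^2+94500a-275625)
  3a^3-6a^2-255a+1050 = (-(1/2625)a-2/525)(-7875a^2+94500a-275625) + (0)
Last nonzero remainder: -7875a^2+94500a-275625. Dividing through by -7875 gives the monic gcd a^2-12a+35.
Then lcm(f, g) = f·g / gcd(f, g); expanding and making the result monic gives the answer.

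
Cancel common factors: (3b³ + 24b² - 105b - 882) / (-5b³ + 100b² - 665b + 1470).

Euclidean algorithm in ℚ[b]:
  3b³ + 24b² - 105b - 882 = (-3/5)(-5b³ + 100b² - 665b + 1470) + (84b² - 504b)
  -5b³ + 100b² - 665b + 1470 = (-(5/84)b + 5/6)(84b² - 504b) + (-245b + 1470)
  84b² - 504b = (-(12/35)b)(-245b + 1470) + (0)
Last nonzero remainder: -245b + 1470. Dividing through by -245 gives the monic gcd b - 6.
Cancel b - 6 from numerator and denominator to get the reduced form.

(-3b² - 42b - 147)/(5b² - 70b + 245)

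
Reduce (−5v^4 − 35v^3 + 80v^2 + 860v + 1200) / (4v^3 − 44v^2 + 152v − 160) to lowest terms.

By polynomial division,
  −5v^4 − 35v^3 + 80v^2 + 860v + 1200 = (−(5/4)v − 45/2)(4v^3 − 44v^2 + 152v − 160) + (−720v^2 + 4080v − 2400)
  4v^3 − 44v^2 + 152v − 160 = (−(1/180)v + 4/135)(−720v^2 + 4080v − 2400) + ((160/9)v − 800/9)
  −720v^2 + 4080v − 2400 = (−(81/2)v + 27)((160/9)v − 800/9) + (0)
Last nonzero remainder: (160/9)v − 800/9. Dividing through by 160/9 gives the monic gcd v − 5.
Cancel v − 5 from numerator and denominator to get the reduced form.

(−5v^3 − 60v^2 − 220v − 240)/(4v^2 − 24v + 32)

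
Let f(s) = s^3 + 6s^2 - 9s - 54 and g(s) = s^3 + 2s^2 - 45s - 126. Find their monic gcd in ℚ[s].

s^2 + 9s + 18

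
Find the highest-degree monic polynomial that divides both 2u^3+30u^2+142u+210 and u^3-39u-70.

By polynomial division,
  2u^3+30u^2+142u+210 = (2)(u^3-39u-70) + (30u^2+220u+350)
  u^3-39u-70 = ((1/30)u-11/45)(30u^2+220u+350) + ((28/9)u+140/9)
  30u^2+220u+350 = ((135/14)u+45/2)((28/9)u+140/9) + (0)
Last nonzero remainder: (28/9)u+140/9. Dividing through by 28/9 gives the monic gcd u+5.

u+5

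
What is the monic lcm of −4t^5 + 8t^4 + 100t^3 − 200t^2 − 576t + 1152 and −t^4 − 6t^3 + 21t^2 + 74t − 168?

t^6 + 5t^5 − 39t^4 − 125t^3 + 494t^2 + 720t − 2016

Repeated division with remainder:
  −4t^5 + 8t^4 + 100t^3 − 200t^2 − 576t + 1152 = (4t − 32)(−t^4 − 6t^3 + 21t^2 + 74t − 168) + (−176t^3 + 176t^2 + 2464t − 4224)
  −t^4 − 6t^3 + 21t^2 + 74t − 168 = ((1/176)t + 7/176)(−176t^3 + 176t^2 + 2464t − 4224) + (0)
Last nonzero remainder: −176t^3 + 176t^2 + 2464t − 4224. Dividing through by −176 gives the monic gcd t^3 − t^2 − 14t + 24.
Then lcm(f, g) = f·g / gcd(f, g); expanding and making the result monic gives the answer.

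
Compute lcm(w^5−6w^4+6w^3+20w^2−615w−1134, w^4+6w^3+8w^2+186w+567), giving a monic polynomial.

By polynomial division,
  w^5−6w^4+6w^3+20w^2−615w−1134 = (w−12)(w^4+6w^3+8w^2+186w+567) + (70w^3−70w^2+1050w+5670)
  w^4+6w^3+8w^2+186w+567 = ((1/70)w+1/10)(70w^3−70w^2+1050w+5670) + (0)
Last nonzero remainder: 70w^3−70w^2+1050w+5670. Dividing through by 70 gives the monic gcd w^3−w^2+15w+81.
Then lcm(f, g) = f·g / gcd(f, g); expanding and making the result monic gives the answer.

w^6+w^5−36w^4+62w^3−475w^2−5439w−7938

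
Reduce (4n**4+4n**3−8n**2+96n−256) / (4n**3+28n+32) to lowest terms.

By polynomial division,
  4n**4+4n**3−8n**2+96n−256 = (n+1)(4n**3+28n+32) + (−36n**2+36n−288)
  4n**3+28n+32 = (−(1/9)n−1/9)(−36n**2+36n−288) + (0)
Last nonzero remainder: −36n**2+36n−288. Dividing through by −36 gives the monic gcd n**2−n+8.
Cancel n**2−n+8 from numerator and denominator to get the reduced form.

(n**2+2n−8)/(n+1)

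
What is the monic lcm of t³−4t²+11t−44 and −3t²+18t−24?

Repeated division with remainder:
  t³−4t²+11t−44 = (−(1/3)t−2/3)(−3t²+18t−24) + (15t−60)
  −3t²+18t−24 = (−(1/5)t+2/5)(15t−60) + (0)
Last nonzero remainder: 15t−60. Dividing through by 15 gives the monic gcd t−4.
Then lcm(f, g) = f·g / gcd(f, g); expanding and making the result monic gives the answer.

t⁴−6t³+19t²−66t+88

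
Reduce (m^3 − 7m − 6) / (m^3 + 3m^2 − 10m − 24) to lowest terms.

(m + 1)/(m + 4)

By polynomial division,
  m^3 − 7m − 6 = (m^3 + 3m^2 − 10m − 24) + (−3m^2 + 3m + 18)
  m^3 + 3m^2 − 10m − 24 = (−(1/3)m − 4/3)(−3m^2 + 3m + 18) + (0)
Last nonzero remainder: −3m^2 + 3m + 18. Dividing through by −3 gives the monic gcd m^2 − m − 6.
Cancel m^2 − m − 6 from numerator and denominator to get the reduced form.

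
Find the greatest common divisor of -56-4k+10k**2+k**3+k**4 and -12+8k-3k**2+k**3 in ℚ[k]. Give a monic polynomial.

-2+k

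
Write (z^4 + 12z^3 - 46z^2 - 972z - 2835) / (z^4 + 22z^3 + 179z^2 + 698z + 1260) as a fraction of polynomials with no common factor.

By polynomial division,
  z^4 + 12z^3 - 46z^2 - 972z - 2835 = (z^4 + 22z^3 + 179z^2 + 698z + 1260) + (-10z^3 - 225z^2 - 1670z - 4095)
  z^4 + 22z^3 + 179z^2 + 698z + 1260 = (-(1/10)z + 1/20)(-10z^3 - 225z^2 - 1670z - 4095) + ((93/4)z^2 + 372z + 5859/4)
  -10z^3 - 225z^2 - 1670z - 4095 = (-(40/93)z - 260/93)((93/4)z^2 + 372z + 5859/4) + (0)
Last nonzero remainder: (93/4)z^2 + 372z + 5859/4. Dividing through by 93/4 gives the monic gcd z^2 + 16z + 63.
Cancel z^2 + 16z + 63 from numerator and denominator to get the reduced form.

(z^2 - 4z - 45)/(z^2 + 6z + 20)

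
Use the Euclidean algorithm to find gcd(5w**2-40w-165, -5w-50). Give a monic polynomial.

1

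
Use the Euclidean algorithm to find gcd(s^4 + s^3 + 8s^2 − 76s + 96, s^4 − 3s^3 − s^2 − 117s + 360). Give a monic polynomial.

s^2 + 5s + 24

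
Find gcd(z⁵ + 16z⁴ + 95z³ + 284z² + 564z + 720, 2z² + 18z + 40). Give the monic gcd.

z² + 9z + 20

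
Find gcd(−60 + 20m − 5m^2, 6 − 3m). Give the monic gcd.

1

Apply the Euclidean algorithm:
  −5m^2 + 20m − 60 = ((5/3)m − 10/3)(−3m + 6) + (−40)
  −3m + 6 = ((3/40)m − 3/20)(−40) + (0)
The last nonzero remainder is the constant −40, so the polynomials are coprime and gcd = 1.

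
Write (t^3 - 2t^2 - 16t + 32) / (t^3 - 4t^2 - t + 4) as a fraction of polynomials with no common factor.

By polynomial division,
  t^3 - 2t^2 - 16t + 32 = (t^3 - 4t^2 - t + 4) + (2t^2 - 15t + 28)
  t^3 - 4t^2 - t + 4 = ((1/2)t + 7/4)(2t^2 - 15t + 28) + ((45/4)t - 45)
  2t^2 - 15t + 28 = ((8/45)t - 28/45)((45/4)t - 45) + (0)
Last nonzero remainder: (45/4)t - 45. Dividing through by 45/4 gives the monic gcd t - 4.
Cancel t - 4 from numerator and denominator to get the reduced form.

(t^2 + 2t - 8)/(t^2 - 1)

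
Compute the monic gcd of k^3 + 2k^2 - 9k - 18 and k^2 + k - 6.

Repeated division with remainder:
  k^3 + 2k^2 - 9k - 18 = (k + 1)(k^2 + k - 6) + (-4k - 12)
  k^2 + k - 6 = (-(1/4)k + 1/2)(-4k - 12) + (0)
Last nonzero remainder: -4k - 12. Dividing through by -4 gives the monic gcd k + 3.

k + 3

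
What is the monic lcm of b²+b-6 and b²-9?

b³-2b²-9b+18

Apply the Euclidean algorithm:
  b²+b-6 = (b²-9) + (b+3)
  b²-9 = (b-3)(b+3) + (0)
The last nonzero remainder b+3 is already monic.
Then lcm(f, g) = f·g / gcd(f, g); expanding and making the result monic gives the answer.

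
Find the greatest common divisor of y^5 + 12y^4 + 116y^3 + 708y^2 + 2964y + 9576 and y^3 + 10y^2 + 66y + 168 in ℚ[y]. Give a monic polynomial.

y^2 + 6y + 42

Repeated division with remainder:
  y^5 + 12y^4 + 116y^3 + 708y^2 + 2964y + 9576 = (y^2 + 2y + 30)(y^3 + 10y^2 + 66y + 168) + (108y^2 + 648y + 4536)
  y^3 + 10y^2 + 66y + 168 = ((1/108)y + 1/27)(108y^2 + 648y + 4536) + (0)
Last nonzero remainder: 108y^2 + 648y + 4536. Dividing through by 108 gives the monic gcd y^2 + 6y + 42.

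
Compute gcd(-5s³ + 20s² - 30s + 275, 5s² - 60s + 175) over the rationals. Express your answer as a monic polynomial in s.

Euclidean algorithm in ℚ[s]:
  -5s³ + 20s² - 30s + 275 = (-s - 8)(5s² - 60s + 175) + (-335s + 1675)
  5s² - 60s + 175 = (-(1/67)s + 7/67)(-335s + 1675) + (0)
Last nonzero remainder: -335s + 1675. Dividing through by -335 gives the monic gcd s - 5.

s - 5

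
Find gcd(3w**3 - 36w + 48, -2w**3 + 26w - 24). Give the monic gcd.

Repeated division with remainder:
  3w**3 - 36w + 48 = (-3/2)(-2w**3 + 26w - 24) + (3w + 12)
  -2w**3 + 26w - 24 = (-(2/3)w**2 + (8/3)w - 2)(3w + 12) + (0)
Last nonzero remainder: 3w + 12. Dividing through by 3 gives the monic gcd w + 4.

w + 4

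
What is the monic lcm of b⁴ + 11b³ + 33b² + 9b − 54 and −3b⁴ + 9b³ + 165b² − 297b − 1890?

By polynomial division,
  b⁴ + 11b³ + 33b² + 9b − 54 = (−1/3)(−3b⁴ + 9b³ + 165b² − 297b − 1890) + (14b³ + 88b² − 90b − 684)
  −3b⁴ + 9b³ + 165b² − 297b − 1890 = (−(3/14)b + 195/98)(14b³ + 88b² − 90b − 684) + (−(1440/49)b² − (12960/49)b − 25920/49)
  14b³ + 88b² − 90b − 684 = (−(343/720)b + 931/720)(−(1440/49)b² − (12960/49)b − 25920/49) + (0)
Last nonzero remainder: −(1440/49)b² − (12960/49)b − 25920/49. Dividing through by −1440/49 gives the monic gcd b² + 9b + 18.
Then lcm(f, g) = f·g / gcd(f, g); expanding and making the result monic gives the answer.

b⁶ − b⁵ − 64b⁴ − 2b³ + 993b² + 963b − 1890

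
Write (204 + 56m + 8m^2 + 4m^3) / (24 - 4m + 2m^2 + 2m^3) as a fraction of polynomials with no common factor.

(34 - 2m + 2m^2)/(4 - 2m + m^2)

Euclidean algorithm in ℚ[m]:
  4m^3 + 8m^2 + 56m + 204 = (2)(2m^3 + 2m^2 - 4m + 24) + (4m^2 + 64m + 156)
  2m^3 + 2m^2 - 4m + 24 = ((1/2)m - 15/2)(4m^2 + 64m + 156) + (398m + 1194)
  4m^2 + 64m + 156 = ((2/199)m + 26/199)(398m + 1194) + (0)
Last nonzero remainder: 398m + 1194. Dividing through by 398 gives the monic gcd m + 3.
Cancel m + 3 from numerator and denominator to get the reduced form.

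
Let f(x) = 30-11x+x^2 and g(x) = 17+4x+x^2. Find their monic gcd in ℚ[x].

By polynomial division,
  x^2-11x+30 = (x^2+4x+17) + (-15x+13)
  x^2+4x+17 = (-(1/15)x-73/225)(-15x+13) + (4774/225)
  -15x+13 = (-(3375/4774)x+2925/4774)(4774/225) + (0)
The last nonzero remainder is the constant 4774/225, so the polynomials are coprime and gcd = 1.

1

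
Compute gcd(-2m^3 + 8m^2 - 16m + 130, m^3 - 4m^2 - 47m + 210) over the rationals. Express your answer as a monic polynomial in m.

m - 5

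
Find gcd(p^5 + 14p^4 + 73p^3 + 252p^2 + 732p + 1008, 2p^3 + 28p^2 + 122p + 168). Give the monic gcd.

p^3 + 14p^2 + 61p + 84

By polynomial division,
  p^5 + 14p^4 + 73p^3 + 252p^2 + 732p + 1008 = ((1/2)p^2 + 6)(2p^3 + 28p^2 + 122p + 168) + (0)
Last nonzero remainder: 2p^3 + 28p^2 + 122p + 168. Dividing through by 2 gives the monic gcd p^3 + 14p^2 + 61p + 84.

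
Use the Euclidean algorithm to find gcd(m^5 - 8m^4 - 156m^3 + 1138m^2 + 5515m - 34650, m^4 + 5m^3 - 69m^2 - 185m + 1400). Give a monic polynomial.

By polynomial division,
  m^5 - 8m^4 - 156m^3 + 1138m^2 + 5515m - 34650 = (m - 13)(m^4 + 5m^3 - 69m^2 - 185m + 1400) + (-22m^3 + 426m^2 + 1710m - 16450)
  m^4 + 5m^3 - 69m^2 - 185m + 1400 = (-(1/22)m - 134/121)(-22m^3 + 426m^2 + 1710m - 16450) + ((58140/121)m^2 + (116280/121)m - 2034900/121)
  -22m^3 + 426m^2 + 1710m - 16450 = (-(1331/29070)m + 5687/5814)((58140/121)m^2 + (116280/121)m - 2034900/121) + (0)
Last nonzero remainder: (58140/121)m^2 + (116280/121)m - 2034900/121. Dividing through by 58140/121 gives the monic gcd m^2 + 2m - 35.

m^2 + 2m - 35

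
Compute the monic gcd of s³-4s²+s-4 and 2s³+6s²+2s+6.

s²+1

Apply the Euclidean algorithm:
  s³-4s²+s-4 = (1/2)(2s³+6s²+2s+6) + (-7s²-7)
  2s³+6s²+2s+6 = (-(2/7)s-6/7)(-7s²-7) + (0)
Last nonzero remainder: -7s²-7. Dividing through by -7 gives the monic gcd s²+1.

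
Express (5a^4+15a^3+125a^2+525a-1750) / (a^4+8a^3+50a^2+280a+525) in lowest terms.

By polynomial division,
  5a^4+15a^3+125a^2+525a-1750 = (5)(a^4+8a^3+50a^2+280a+525) + (-25a^3-125a^2-875a-4375)
  a^4+8a^3+50a^2+280a+525 = (-(1/25)a-3/25)(-25a^3-125a^2-875a-4375) + (0)
Last nonzero remainder: -25a^3-125a^2-875a-4375. Dividing through by -25 gives the monic gcd a^3+5a^2+35a+175.
Cancel a^3+5a^2+35a+175 from numerator and denominator to get the reduced form.

(5a-10)/(a+3)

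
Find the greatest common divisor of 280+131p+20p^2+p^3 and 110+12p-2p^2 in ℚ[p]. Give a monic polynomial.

5+p

Apply the Euclidean algorithm:
  p^3+20p^2+131p+280 = (-(1/2)p-13)(-2p^2+12p+110) + (342p+1710)
  -2p^2+12p+110 = (-(1/171)p+11/171)(342p+1710) + (0)
Last nonzero remainder: 342p+1710. Dividing through by 342 gives the monic gcd p+5.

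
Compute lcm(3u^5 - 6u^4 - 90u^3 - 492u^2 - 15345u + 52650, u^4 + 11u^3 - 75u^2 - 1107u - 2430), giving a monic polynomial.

u^7 + 10u^6 - 27u^5 - 578u^4 - 7893u^3 - 48258u^2 + 72495u + 473850

By polynomial division,
  3u^5 - 6u^4 - 90u^3 - 492u^2 - 15345u + 52650 = (3u - 39)(u^4 + 11u^3 - 75u^2 - 1107u - 2430) + (564u^3 - 96u^2 - 51228u - 42120)
  u^4 + 11u^3 - 75u^2 - 1107u - 2430 = ((1/564)u + 175/8836)(564u^3 - 96u^2 - 51228u - 42120) + ((39168/2209)u^2 - (39168/2209)u - 3525120/2209)
  564u^3 - 96u^2 - 51228u - 42120 = ((103823/3264)u + 28717/1088)((39168/2209)u^2 - (39168/2209)u - 3525120/2209) + (0)
Last nonzero remainder: (39168/2209)u^2 - (39168/2209)u - 3525120/2209. Dividing through by 39168/2209 gives the monic gcd u^2 - u - 90.
Then lcm(f, g) = f·g / gcd(f, g); expanding and making the result monic gives the answer.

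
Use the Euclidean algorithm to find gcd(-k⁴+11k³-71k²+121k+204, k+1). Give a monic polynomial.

k+1

Euclidean algorithm in ℚ[k]:
  -k⁴+11k³-71k²+121k+204 = (-k³+12k²-83k+204)(k+1) + (0)
The last nonzero remainder k+1 is already monic.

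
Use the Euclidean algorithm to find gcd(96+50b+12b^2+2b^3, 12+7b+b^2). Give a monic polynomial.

3+b

Euclidean algorithm in ℚ[b]:
  2b^3+12b^2+50b+96 = (2b-2)(b^2+7b+12) + (40b+120)
  b^2+7b+12 = ((1/40)b+1/10)(40b+120) + (0)
Last nonzero remainder: 40b+120. Dividing through by 40 gives the monic gcd b+3.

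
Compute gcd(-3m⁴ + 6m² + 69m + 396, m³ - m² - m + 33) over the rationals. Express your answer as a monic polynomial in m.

m + 3

By polynomial division,
  -3m⁴ + 6m² + 69m + 396 = (-3m - 3)(m³ - m² - m + 33) + (165m + 495)
  m³ - m² - m + 33 = ((1/165)m² - (4/165)m + 1/15)(165m + 495) + (0)
Last nonzero remainder: 165m + 495. Dividing through by 165 gives the monic gcd m + 3.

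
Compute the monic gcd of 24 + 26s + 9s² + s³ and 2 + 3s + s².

2 + s

Repeated division with remainder:
  s³ + 9s² + 26s + 24 = (s + 6)(s² + 3s + 2) + (6s + 12)
  s² + 3s + 2 = ((1/6)s + 1/6)(6s + 12) + (0)
Last nonzero remainder: 6s + 12. Dividing through by 6 gives the monic gcd s + 2.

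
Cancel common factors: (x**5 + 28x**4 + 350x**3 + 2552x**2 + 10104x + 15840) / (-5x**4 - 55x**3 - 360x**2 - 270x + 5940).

Repeated division with remainder:
  x**5 + 28x**4 + 350x**3 + 2552x**2 + 10104x + 15840 = (-(1/5)x - 17/5)(-5x**4 - 55x**3 - 360x**2 - 270x + 5940) + (91x**3 + 1274x**2 + 10374x + 36036)
  -5x**4 - 55x**3 - 360x**2 - 270x + 5940 = (-(5/91)x + 15/91)(91x**3 + 1274x**2 + 10374x + 36036) + (0)
Last nonzero remainder: 91x**3 + 1274x**2 + 10374x + 36036. Dividing through by 91 gives the monic gcd x**3 + 14x**2 + 114x + 396.
Cancel x**3 + 14x**2 + 114x + 396 from numerator and denominator to get the reduced form.

(-x**2 - 14x - 40)/(5x - 15)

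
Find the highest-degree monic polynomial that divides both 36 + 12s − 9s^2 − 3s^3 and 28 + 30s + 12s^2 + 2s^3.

2 + s

Euclidean algorithm in ℚ[s]:
  −3s^3 − 9s^2 + 12s + 36 = (−3/2)(2s^3 + 12s^2 + 30s + 28) + (9s^2 + 57s + 78)
  2s^3 + 12s^2 + 30s + 28 = ((2/9)s − 2/27)(9s^2 + 57s + 78) + ((152/9)s + 304/9)
  9s^2 + 57s + 78 = ((81/152)s + 351/152)((152/9)s + 304/9) + (0)
Last nonzero remainder: (152/9)s + 304/9. Dividing through by 152/9 gives the monic gcd s + 2.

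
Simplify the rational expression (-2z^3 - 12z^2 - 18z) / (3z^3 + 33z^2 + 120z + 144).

Apply the Euclidean algorithm:
  -2z^3 - 12z^2 - 18z = (-2/3)(3z^3 + 33z^2 + 120z + 144) + (10z^2 + 62z + 96)
  3z^3 + 33z^2 + 120z + 144 = ((3/10)z + 36/25)(10z^2 + 62z + 96) + ((48/25)z + 144/25)
  10z^2 + 62z + 96 = ((125/24)z + 50/3)((48/25)z + 144/25) + (0)
Last nonzero remainder: (48/25)z + 144/25. Dividing through by 48/25 gives the monic gcd z + 3.
Cancel z + 3 from numerator and denominator to get the reduced form.

(-2z^2 - 6z)/(3z^2 + 24z + 48)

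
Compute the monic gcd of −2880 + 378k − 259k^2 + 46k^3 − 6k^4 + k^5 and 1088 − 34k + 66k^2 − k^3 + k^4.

Apply the Euclidean algorithm:
  k^5 − 6k^4 + 46k^3 − 259k^2 + 378k − 2880 = (k − 5)(k^4 − k^3 + 66k^2 − 34k + 1088) + (−25k^3 + 105k^2 − 880k + 2560)
  k^4 − k^3 + 66k^2 − 34k + 1088 = (−(1/25)k − 16/125)(−25k^3 + 105k^2 − 880k + 2560) + ((1106/25)k^2 − (1106/25)k + 35392/25)
  −25k^3 + 105k^2 − 880k + 2560 = (−(625/1106)k + 1000/553)((1106/25)k^2 − (1106/25)k + 35392/25) + (0)
Last nonzero remainder: (1106/25)k^2 − (1106/25)k + 35392/25. Dividing through by 1106/25 gives the monic gcd k^2 − k + 32.

32 − k + k^2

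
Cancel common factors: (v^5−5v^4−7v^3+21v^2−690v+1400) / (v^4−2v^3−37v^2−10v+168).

Repeated division with remainder:
  v^5−5v^4−7v^3+21v^2−690v+1400 = (v−3)(v^4−2v^3−37v^2−10v+168) + (24v^3−80v^2−888v+1904)
  v^4−2v^3−37v^2−10v+168 = ((1/24)v+1/18)(24v^3−80v^2−888v+1904) + ((40/9)v^2−40v+560/9)
  24v^3−80v^2−888v+1904 = ((27/5)v+153/5)((40/9)v^2−40v+560/9) + (0)
Last nonzero remainder: (40/9)v^2−40v+560/9. Dividing through by 40/9 gives the monic gcd v^2−9v+14.
Cancel v^2−9v+14 from numerator and denominator to get the reduced form.

(v^3+4v^2+15v+100)/(v^2+7v+12)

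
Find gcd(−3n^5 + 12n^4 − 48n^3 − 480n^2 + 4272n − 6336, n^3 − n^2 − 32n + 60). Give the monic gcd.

n^2 + 4n − 12

Repeated division with remainder:
  −3n^5 + 12n^4 − 48n^3 − 480n^2 + 4272n − 6336 = (−3n^2 + 9n − 135)(n^3 − n^2 − 32n + 60) + (−147n^2 − 588n + 1764)
  n^3 − n^2 − 32n + 60 = (−(1/147)n + 5/147)(−147n^2 − 588n + 1764) + (0)
Last nonzero remainder: −147n^2 − 588n + 1764. Dividing through by −147 gives the monic gcd n^2 + 4n − 12.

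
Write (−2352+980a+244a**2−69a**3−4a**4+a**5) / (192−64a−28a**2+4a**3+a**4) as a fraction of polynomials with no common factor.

(294−49a−6a**2+a**3)/(−24+2a+a**2)

Apply the Euclidean algorithm:
  a**5−4a**4−69a**3+244a**2+980a−2352 = (a−8)(a**4+4a**3−28a**2−64a+192) + (−9a**3+84a**2+276a−816)
  a**4+4a**3−28a**2−64a+192 = (−(1/9)a−40/27)(−9a**3+84a**2+276a−816) + ((1144/9)a**2+(2288/9)a−9152/9)
  −9a**3+84a**2+276a−816 = (−(81/1144)a+459/572)((1144/9)a**2+(2288/9)a−9152/9) + (0)
Last nonzero remainder: (1144/9)a**2+(2288/9)a−9152/9. Dividing through by 1144/9 gives the monic gcd a**2+2a−8.
Cancel a**2+2a−8 from numerator and denominator to get the reduced form.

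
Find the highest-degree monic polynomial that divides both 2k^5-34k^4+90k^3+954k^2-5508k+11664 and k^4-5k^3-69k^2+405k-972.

Euclidean algorithm in ℚ[k]:
  2k^5-34k^4+90k^3+954k^2-5508k+11664 = (2k-24)(k^4-5k^3-69k^2+405k-972) + (108k^3-1512k^2+6156k-11664)
  k^4-5k^3-69k^2+405k-972 = ((1/108)k+1/12)(108k^3-1512k^2+6156k-11664) + (0)
Last nonzero remainder: 108k^3-1512k^2+6156k-11664. Dividing through by 108 gives the monic gcd k^3-14k^2+57k-108.

k^3-14k^2+57k-108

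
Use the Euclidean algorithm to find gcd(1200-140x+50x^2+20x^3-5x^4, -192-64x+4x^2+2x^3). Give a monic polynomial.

Repeated division with remainder:
  -5x^4+20x^3+50x^2-140x+1200 = (-(5/2)x+15)(2x^3+4x^2-64x-192) + (-170x^2+340x+4080)
  2x^3+4x^2-64x-192 = (-(1/85)x-4/85)(-170x^2+340x+4080) + (0)
Last nonzero remainder: -170x^2+340x+4080. Dividing through by -170 gives the monic gcd x^2-2x-24.

-24-2x+x^2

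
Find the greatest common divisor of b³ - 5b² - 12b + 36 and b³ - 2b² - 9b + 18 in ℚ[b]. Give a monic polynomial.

b² + b - 6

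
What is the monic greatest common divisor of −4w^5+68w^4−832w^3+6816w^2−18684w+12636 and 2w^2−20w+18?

By polynomial division,
  −4w^5+68w^4−832w^3+6816w^2−18684w+12636 = (−2w^3+14w^2−258w+702)(2w^2−20w+18) + (0)
Last nonzero remainder: 2w^2−20w+18. Dividing through by 2 gives the monic gcd w^2−10w+9.

w^2−10w+9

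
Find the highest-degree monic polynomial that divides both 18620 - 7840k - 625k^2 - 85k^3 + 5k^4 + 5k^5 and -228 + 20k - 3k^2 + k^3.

Repeated division with remainder:
  5k^5 + 5k^4 - 85k^3 - 625k^2 - 7840k + 18620 = (5k^2 + 20k - 125)(k^3 - 3k^2 + 20k - 228) + (-260k^2 - 780k - 9880)
  k^3 - 3k^2 + 20k - 228 = (-(1/260)k + 3/130)(-260k^2 - 780k - 9880) + (0)
Last nonzero remainder: -260k^2 - 780k - 9880. Dividing through by -260 gives the monic gcd k^2 + 3k + 38.

38 + 3k + k^2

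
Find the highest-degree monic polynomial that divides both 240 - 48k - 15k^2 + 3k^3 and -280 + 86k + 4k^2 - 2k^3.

20 - 9k + k^2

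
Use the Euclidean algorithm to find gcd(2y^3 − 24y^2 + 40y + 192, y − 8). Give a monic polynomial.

y − 8

By polynomial division,
  2y^3 − 24y^2 + 40y + 192 = (2y^2 − 8y − 24)(y − 8) + (0)
The last nonzero remainder y − 8 is already monic.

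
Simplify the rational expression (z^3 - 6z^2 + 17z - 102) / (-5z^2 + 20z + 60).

(-z^2 - 17)/(5z + 10)

Euclidean algorithm in ℚ[z]:
  z^3 - 6z^2 + 17z - 102 = (-(1/5)z + 2/5)(-5z^2 + 20z + 60) + (21z - 126)
  -5z^2 + 20z + 60 = (-(5/21)z - 10/21)(21z - 126) + (0)
Last nonzero remainder: 21z - 126. Dividing through by 21 gives the monic gcd z - 6.
Cancel z - 6 from numerator and denominator to get the reduced form.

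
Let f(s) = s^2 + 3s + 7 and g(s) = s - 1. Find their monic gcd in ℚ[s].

Euclidean algorithm in ℚ[s]:
  s^2 + 3s + 7 = (s + 4)(s - 1) + (11)
  s - 1 = ((1/11)s - 1/11)(11) + (0)
The last nonzero remainder is the constant 11, so the polynomials are coprime and gcd = 1.

1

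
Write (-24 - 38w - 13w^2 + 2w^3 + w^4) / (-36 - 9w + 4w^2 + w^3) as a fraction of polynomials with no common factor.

(-8 - 10w - w^2 + w^3)/(-12 + w + w^2)

Euclidean algorithm in ℚ[w]:
  w^4 + 2w^3 - 13w^2 - 38w - 24 = (w - 2)(w^3 + 4w^2 - 9w - 36) + (4w^2 - 20w - 96)
  w^3 + 4w^2 - 9w - 36 = ((1/4)w + 9/4)(4w^2 - 20w - 96) + (60w + 180)
  4w^2 - 20w - 96 = ((1/15)w - 8/15)(60w + 180) + (0)
Last nonzero remainder: 60w + 180. Dividing through by 60 gives the monic gcd w + 3.
Cancel w + 3 from numerator and denominator to get the reduced form.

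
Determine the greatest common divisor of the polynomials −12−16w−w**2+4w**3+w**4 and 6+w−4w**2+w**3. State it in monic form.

−2−w+w**2

Apply the Euclidean algorithm:
  w**4+4w**3−w**2−16w−12 = (w+8)(w**3−4w**2+w+6) + (30w**2−30w−60)
  w**3−4w**2+w+6 = ((1/30)w−1/10)(30w**2−30w−60) + (0)
Last nonzero remainder: 30w**2−30w−60. Dividing through by 30 gives the monic gcd w**2−w−2.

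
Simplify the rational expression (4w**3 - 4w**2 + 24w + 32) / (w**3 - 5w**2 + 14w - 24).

By polynomial division,
  4w**3 - 4w**2 + 24w + 32 = (4)(w**3 - 5w**2 + 14w - 24) + (16w**2 - 32w + 128)
  w**3 - 5w**2 + 14w - 24 = ((1/16)w - 3/16)(16w**2 - 32w + 128) + (0)
Last nonzero remainder: 16w**2 - 32w + 128. Dividing through by 16 gives the monic gcd w**2 - 2w + 8.
Cancel w**2 - 2w + 8 from numerator and denominator to get the reduced form.

(4w + 4)/(w - 3)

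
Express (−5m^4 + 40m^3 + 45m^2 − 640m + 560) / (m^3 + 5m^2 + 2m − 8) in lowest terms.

(−5m^2 + 55m − 140)/(m + 2)

By polynomial division,
  −5m^4 + 40m^3 + 45m^2 − 640m + 560 = (−5m + 65)(m^3 + 5m^2 + 2m − 8) + (−270m^2 − 810m + 1080)
  m^3 + 5m^2 + 2m − 8 = (−(1/270)m − 1/135)(−270m^2 − 810m + 1080) + (0)
Last nonzero remainder: −270m^2 − 810m + 1080. Dividing through by −270 gives the monic gcd m^2 + 3m − 4.
Cancel m^2 + 3m − 4 from numerator and denominator to get the reduced form.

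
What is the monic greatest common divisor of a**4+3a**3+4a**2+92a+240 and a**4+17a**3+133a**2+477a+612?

Apply the Euclidean algorithm:
  a**4+3a**3+4a**2+92a+240 = (a**4+17a**3+133a**2+477a+612) + (−14a**3−129a**2−385a−372)
  a**4+17a**3+133a**2+477a+612 = (−(1/14)a−109/196)(−14a**3−129a**2−385a−372) + ((6617/196)a**2+(6617/28)a+19851/49)
  −14a**3−129a**2−385a−372 = (−(2744/6617)a−6076/6617)((6617/196)a**2+(6617/28)a+19851/49) + (0)
Last nonzero remainder: (6617/196)a**2+(6617/28)a+19851/49. Dividing through by 6617/196 gives the monic gcd a**2+7a+12.

a**2+7a+12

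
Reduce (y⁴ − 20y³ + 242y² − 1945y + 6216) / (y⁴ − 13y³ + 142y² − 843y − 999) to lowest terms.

Apply the Euclidean algorithm:
  y⁴ − 20y³ + 242y² − 1945y + 6216 = (y⁴ − 13y³ + 142y² − 843y − 999) + (−7y³ + 100y² − 1102y + 7215)
  y⁴ − 13y³ + 142y² − 843y − 999 = (−(1/7)y − 9/49)(−7y³ + 100y² − 1102y + 7215) + ((144/49)y² − (720/49)y + 15984/49)
  −7y³ + 100y² − 1102y + 7215 = (−(343/144)y + 3185/144)((144/49)y² − (720/49)y + 15984/49) + (0)
Last nonzero remainder: (144/49)y² − (720/49)y + 15984/49. Dividing through by 144/49 gives the monic gcd y² − 5y + 111.
Cancel y² − 5y + 111 from numerator and denominator to get the reduced form.

(y² − 15y + 56)/(y² − 8y − 9)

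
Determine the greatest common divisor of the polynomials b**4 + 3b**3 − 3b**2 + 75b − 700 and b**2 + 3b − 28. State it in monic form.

Apply the Euclidean algorithm:
  b**4 + 3b**3 − 3b**2 + 75b − 700 = (b**2 + 25)(b**2 + 3b − 28) + (0)
The last nonzero remainder b**2 + 3b − 28 is already monic.

b**2 + 3b − 28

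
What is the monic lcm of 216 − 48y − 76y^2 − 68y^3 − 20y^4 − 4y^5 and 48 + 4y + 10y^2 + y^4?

By polynomial division,
  −4y^5 − 20y^4 − 68y^3 − 76y^2 − 48y + 216 = (−4y − 20)(y^4 + 10y^2 + 4y + 48) + (−28y^3 + 140y^2 + 224y + 1176)
  y^4 + 10y^2 + 4y + 48 = (−(1/28)y − 5/28)(−28y^3 + 140y^2 + 224y + 1176) + (43y^2 + 86y + 258)
  −28y^3 + 140y^2 + 224y + 1176 = (−(28/43)y + 196/43)(43y^2 + 86y + 258) + (0)
Last nonzero remainder: 43y^2 + 86y + 258. Dividing through by 43 gives the monic gcd y^2 + 2y + 6.
Then lcm(f, g) = f·g / gcd(f, g); expanding and making the result monic gives the answer.

−432 + 204y + 74y^2 + 110y^3 + 25y^4 + 15y^5 + 3y^6 + y^7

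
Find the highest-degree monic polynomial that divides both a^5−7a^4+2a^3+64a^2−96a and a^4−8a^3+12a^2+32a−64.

a^3−10a^2+32a−32

Apply the Euclidean algorithm:
  a^5−7a^4+2a^3+64a^2−96a = (a+1)(a^4−8a^3+12a^2+32a−64) + (−2a^3+20a^2−64a+64)
  a^4−8a^3+12a^2+32a−64 = (−(1/2)a−1)(−2a^3+20a^2−64a+64) + (0)
Last nonzero remainder: −2a^3+20a^2−64a+64. Dividing through by −2 gives the monic gcd a^3−10a^2+32a−32.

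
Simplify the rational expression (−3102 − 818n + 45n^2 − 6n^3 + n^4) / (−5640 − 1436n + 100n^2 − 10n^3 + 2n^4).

(−11 + n)/(−20 + 2n)

By polynomial division,
  n^4 − 6n^3 + 45n^2 − 818n − 3102 = (1/2)(2n^4 − 10n^3 + 100n^2 − 1436n − 5640) + (−n^3 − 5n^2 − 100n − 282)
  2n^4 − 10n^3 + 100n^2 − 1436n − 5640 = (−2n + 20)(−n^3 − 5n^2 − 100n − 282) + (0)
Last nonzero remainder: −n^3 − 5n^2 − 100n − 282. Dividing through by −1 gives the monic gcd n^3 + 5n^2 + 100n + 282.
Cancel n^3 + 5n^2 + 100n + 282 from numerator and denominator to get the reduced form.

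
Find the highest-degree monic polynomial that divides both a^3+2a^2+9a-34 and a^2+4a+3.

Repeated division with remainder:
  a^3+2a^2+9a-34 = (a-2)(a^2+4a+3) + (14a-28)
  a^2+4a+3 = ((1/14)a+3/7)(14a-28) + (15)
  14a-28 = ((14/15)a-28/15)(15) + (0)
The last nonzero remainder is the constant 15, so the polynomials are coprime and gcd = 1.

1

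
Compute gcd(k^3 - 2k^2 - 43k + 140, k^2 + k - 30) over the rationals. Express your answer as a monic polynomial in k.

Repeated division with remainder:
  k^3 - 2k^2 - 43k + 140 = (k - 3)(k^2 + k - 30) + (-10k + 50)
  k^2 + k - 30 = (-(1/10)k - 3/5)(-10k + 50) + (0)
Last nonzero remainder: -10k + 50. Dividing through by -10 gives the monic gcd k - 5.

k - 5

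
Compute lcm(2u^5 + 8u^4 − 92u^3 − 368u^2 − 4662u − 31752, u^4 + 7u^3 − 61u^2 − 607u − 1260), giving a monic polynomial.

u^7 + 13u^6 + 10u^5 − 518u^4 − 4907u^3 − 40535u^2 − 189504u − 317520

Euclidean algorithm in ℚ[u]:
  2u^5 + 8u^4 − 92u^3 − 368u^2 − 4662u − 31752 = (2u − 6)(u^4 + 7u^3 − 61u^2 − 607u − 1260) + (72u^3 + 480u^2 − 5784u − 39312)
  u^4 + 7u^3 − 61u^2 − 607u − 1260 = ((1/72)u + 1/216)(72u^3 + 480u^2 − 5784u − 39312) + ((154/9)u^2 − (308/9)u − 1078)
  72u^3 + 480u^2 − 5784u − 39312 = ((324/77)u + 2808/77)((154/9)u^2 − (308/9)u − 1078) + (0)
Last nonzero remainder: (154/9)u^2 − (308/9)u − 1078. Dividing through by 154/9 gives the monic gcd u^2 − 2u − 63.
Then lcm(f, g) = f·g / gcd(f, g); expanding and making the result monic gives the answer.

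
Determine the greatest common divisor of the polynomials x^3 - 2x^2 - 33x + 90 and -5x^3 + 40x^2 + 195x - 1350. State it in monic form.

x^2 + x - 30

Repeated division with remainder:
  x^3 - 2x^2 - 33x + 90 = (-1/5)(-5x^3 + 40x^2 + 195x - 1350) + (6x^2 + 6x - 180)
  -5x^3 + 40x^2 + 195x - 1350 = (-(5/6)x + 15/2)(6x^2 + 6x - 180) + (0)
Last nonzero remainder: 6x^2 + 6x - 180. Dividing through by 6 gives the monic gcd x^2 + x - 30.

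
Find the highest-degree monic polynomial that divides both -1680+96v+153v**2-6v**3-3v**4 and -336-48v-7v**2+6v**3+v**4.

Apply the Euclidean algorithm:
  -3v**4-6v**3+153v**2+96v-1680 = (-3)(v**4+6v**3-7v**2-48v-336) + (12v**3+132v**2-48v-2688)
  v**4+6v**3-7v**2-48v-336 = ((1/12)v-5/12)(12v**3+132v**2-48v-2688) + (52v**2+156v-1456)
  12v**3+132v**2-48v-2688 = ((3/13)v+24/13)(52v**2+156v-1456) + (0)
Last nonzero remainder: 52v**2+156v-1456. Dividing through by 52 gives the monic gcd v**2+3v-28.

-28+3v+v**2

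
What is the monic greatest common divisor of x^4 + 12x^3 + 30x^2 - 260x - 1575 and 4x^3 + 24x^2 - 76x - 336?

x + 7

Euclidean algorithm in ℚ[x]:
  x^4 + 12x^3 + 30x^2 - 260x - 1575 = ((1/4)x + 3/2)(4x^3 + 24x^2 - 76x - 336) + (13x^2 - 62x - 1071)
  4x^3 + 24x^2 - 76x - 336 = ((4/13)x + 560/169)(13x^2 - 62x - 1071) + ((77568/169)x + 542976/169)
  13x^2 - 62x - 1071 = ((2197/77568)x - 8619/25856)((77568/169)x + 542976/169) + (0)
Last nonzero remainder: (77568/169)x + 542976/169. Dividing through by 77568/169 gives the monic gcd x + 7.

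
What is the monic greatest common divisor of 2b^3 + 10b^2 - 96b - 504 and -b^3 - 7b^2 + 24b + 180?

b^2 + 12b + 36

Repeated division with remainder:
  2b^3 + 10b^2 - 96b - 504 = (-2)(-b^3 - 7b^2 + 24b + 180) + (-4b^2 - 48b - 144)
  -b^3 - 7b^2 + 24b + 180 = ((1/4)b - 5/4)(-4b^2 - 48b - 144) + (0)
Last nonzero remainder: -4b^2 - 48b - 144. Dividing through by -4 gives the monic gcd b^2 + 12b + 36.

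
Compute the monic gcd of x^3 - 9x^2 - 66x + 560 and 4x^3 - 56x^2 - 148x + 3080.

x - 10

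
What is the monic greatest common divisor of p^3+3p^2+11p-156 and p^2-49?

1

By polynomial division,
  p^3+3p^2+11p-156 = (p+3)(p^2-49) + (60p-9)
  p^2-49 = ((1/60)p+1/400)(60p-9) + (-19591/400)
  60p-9 = (-(24000/19591)p+3600/19591)(-19591/400) + (0)
The last nonzero remainder is the constant -19591/400, so the polynomials are coprime and gcd = 1.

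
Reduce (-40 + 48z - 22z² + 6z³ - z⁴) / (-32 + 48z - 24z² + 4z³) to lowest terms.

(-10 + 2z - z²)/(-8 + 4z)

By polynomial division,
  -z⁴ + 6z³ - 22z² + 48z - 40 = (-(1/4)z)(4z³ - 24z² + 48z - 32) + (-10z² + 40z - 40)
  4z³ - 24z² + 48z - 32 = (-(2/5)z + 4/5)(-10z² + 40z - 40) + (0)
Last nonzero remainder: -10z² + 40z - 40. Dividing through by -10 gives the monic gcd z² - 4z + 4.
Cancel z² - 4z + 4 from numerator and denominator to get the reduced form.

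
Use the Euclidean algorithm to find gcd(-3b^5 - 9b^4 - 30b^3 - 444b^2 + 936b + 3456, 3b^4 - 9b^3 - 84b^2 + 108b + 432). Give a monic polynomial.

b^2 - b - 6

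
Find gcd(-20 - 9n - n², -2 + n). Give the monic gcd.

1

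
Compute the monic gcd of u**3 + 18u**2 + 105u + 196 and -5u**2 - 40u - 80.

Apply the Euclidean algorithm:
  u**3 + 18u**2 + 105u + 196 = (-(1/5)u - 2)(-5u**2 - 40u - 80) + (9u + 36)
  -5u**2 - 40u - 80 = (-(5/9)u - 20/9)(9u + 36) + (0)
Last nonzero remainder: 9u + 36. Dividing through by 9 gives the monic gcd u + 4.

u + 4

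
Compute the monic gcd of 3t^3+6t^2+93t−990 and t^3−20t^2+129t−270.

Repeated division with remainder:
  3t^3+6t^2+93t−990 = (3)(t^3−20t^2+129t−270) + (66t^2−294t−180)
  t^3−20t^2+129t−270 = ((1/66)t−57/242)(66t^2−294t−180) + ((7560/121)t−37800/121)
  66t^2−294t−180 = ((1331/1260)t+121/210)((7560/121)t−37800/121) + (0)
Last nonzero remainder: (7560/121)t−37800/121. Dividing through by 7560/121 gives the monic gcd t−5.

t−5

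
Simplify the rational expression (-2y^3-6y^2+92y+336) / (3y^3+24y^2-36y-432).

(-2y^2+6y+56)/(3y^2+6y-72)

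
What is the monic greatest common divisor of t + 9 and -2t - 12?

1

Apply the Euclidean algorithm:
  t + 9 = (-1/2)(-2t - 12) + (3)
  -2t - 12 = (-(2/3)t - 4)(3) + (0)
The last nonzero remainder is the constant 3, so the polynomials are coprime and gcd = 1.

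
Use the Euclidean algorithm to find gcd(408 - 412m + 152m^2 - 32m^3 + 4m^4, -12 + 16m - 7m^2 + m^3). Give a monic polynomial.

6 - 5m + m^2

Repeated division with remainder:
  4m^4 - 32m^3 + 152m^2 - 412m + 408 = (4m - 4)(m^3 - 7m^2 + 16m - 12) + (60m^2 - 300m + 360)
  m^3 - 7m^2 + 16m - 12 = ((1/60)m - 1/30)(60m^2 - 300m + 360) + (0)
Last nonzero remainder: 60m^2 - 300m + 360. Dividing through by 60 gives the monic gcd m^2 - 5m + 6.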